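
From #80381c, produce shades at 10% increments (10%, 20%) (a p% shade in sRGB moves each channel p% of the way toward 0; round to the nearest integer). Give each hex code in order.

#733219, #662d16

#80381c is rgb(128, 56, 28).
10%: (128 − 12.8 = 115.2→115, 56 − 5.6 = 50.4→50, 28 − 2.8 = 25.2→25) → #733219
20%: (128 − 25.6 = 102.4→102, 56 − 11.2 = 44.8→45, 28 − 5.6 = 22.4→22) → #662d16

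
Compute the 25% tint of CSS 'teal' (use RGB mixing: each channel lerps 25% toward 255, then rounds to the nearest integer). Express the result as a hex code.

CSS teal is rgb(0, 128, 128).
Lerp each channel 25% toward 255:
  R: 0 + 63.75 = 63.75 → 64
  G: 128 + 0.25×(255−128) = 128 + 31.75 = 159.75 → 160
  B: 128 + 0.25×(255−128) = 128 + 31.75 = 159.75 → 160
rgb(64, 160, 160) = #40a0a0.

#40a0a0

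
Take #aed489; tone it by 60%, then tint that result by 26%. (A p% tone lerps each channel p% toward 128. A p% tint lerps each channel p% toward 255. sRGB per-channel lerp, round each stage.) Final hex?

#aebaa4

#aed489 is rgb(174, 212, 137).
Lerp each channel 60% toward 128:
  R: 174 + 0.6×(128−174) = 174 − 27.6 = 146.4 → 146
  G: 212 − 50.4 = 161.6 → 162
  B: 137 + 0.6×(128−137) = 137 − 5.4 = 131.6 → 132
After the tone: rgb(146, 162, 132) = #92a284.
Per channel, c → c + 0.26(255 − c):
  R: 146 + 28.34 = 174.34 → 174
  G: 162 + 24.18 = 186.18 → 186
  B: 132 + 0.26×(255−132) = 132 + 31.98 = 163.98 → 164
rgb(174, 186, 164) = #aebaa4.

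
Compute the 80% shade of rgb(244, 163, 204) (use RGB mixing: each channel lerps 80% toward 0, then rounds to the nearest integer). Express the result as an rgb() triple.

rgb(49, 33, 41)

An 80% shade moves each channel 80% toward 0:
  R: 244 + 0.8×(0−244) = 244 − 195.2 = 48.8 → 49
  G: 163 + 0.8×(0−163) = 163 − 130.4 = 32.6 → 33
  B: 204 + 0.8×(0−204) = 204 − 163.2 = 40.8 → 41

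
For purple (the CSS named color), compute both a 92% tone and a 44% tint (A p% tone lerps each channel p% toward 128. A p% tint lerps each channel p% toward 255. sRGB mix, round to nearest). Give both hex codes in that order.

CSS purple is rgb(128, 0, 128).
92% tone:
  R: 128 + 0 = 128 → 128
  G: 0 + 117.76 = 117.76 → 118
  B: 128 + 0 = 128 → 128
  → #807680
44% tint:
  R: 128 + 55.88 = 183.88 → 184
  G: 0 + 0.44×(255−0) = 0 + 112.2 = 112.2 → 112
  B: 128 + 0.44×(255−128) = 128 + 55.88 = 183.88 → 184
  → #B870B8

#807680, #B870B8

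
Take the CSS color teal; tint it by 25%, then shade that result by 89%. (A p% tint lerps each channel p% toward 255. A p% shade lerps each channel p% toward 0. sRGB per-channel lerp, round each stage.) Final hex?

#071212

CSS teal is rgb(0, 128, 128).
Per channel, c → c + 0.25(255 − c):
  R: 0 + 0.25×(255−0) = 0 + 63.75 = 63.75 → 64
  G: 128 + 0.25×(255−128) = 128 + 31.75 = 159.75 → 160
  B: 128 + 31.75 = 159.75 → 160
After the tint: rgb(64, 160, 160) = #40A0A0.
Per channel, c → c + 0.89(0 − c):
  R: 64 − 56.96 = 7.04 → 7
  G: 160 − 142.4 = 17.6 → 18
  B: 160 + 0.89×(0−160) = 160 − 142.4 = 17.6 → 18
rgb(7, 18, 18) = #071212.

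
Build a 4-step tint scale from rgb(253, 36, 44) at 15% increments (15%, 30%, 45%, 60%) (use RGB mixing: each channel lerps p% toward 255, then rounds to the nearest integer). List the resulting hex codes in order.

15%: (253→253, 36 + 32.85 = 68.85→69, 44 + 31.65 = 75.65→76) → #fd454c
30%: (253 + 0.6 = 253.6→254, 36 + 65.7 = 101.7→102, 44 + 63.3 = 107.3→107) → #fe666b
45%: (253 + 0.9 = 253.9→254, 36 + 98.55 = 134.55→135, 44 + 94.95 = 138.95→139) → #fe878b
60%: (253 + 1.2 = 254.2→254, 36 + 131.4 = 167.4→167, 44 + 126.6 = 170.6→171) → #fea7ab

#fd454c, #fe666b, #fe878b, #fea7ab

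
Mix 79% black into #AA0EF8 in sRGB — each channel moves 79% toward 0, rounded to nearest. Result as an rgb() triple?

#AA0EF8 is rgb(170, 14, 248).
Lerp each channel 79% toward 0:
  R: 170 − 134.3 = 35.7 → 36
  G: 14 + 0.79×(0−14) = 14 − 11.06 = 2.94 → 3
  B: 248 + 0.79×(0−248) = 248 − 195.92 = 52.08 → 52

rgb(36, 3, 52)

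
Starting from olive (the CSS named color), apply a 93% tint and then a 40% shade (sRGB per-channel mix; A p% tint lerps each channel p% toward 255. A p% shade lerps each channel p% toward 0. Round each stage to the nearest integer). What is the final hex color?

CSS olive is rgb(128, 128, 0).
Lerp each channel 93% toward 255:
  R: 128 + 0.93×(255−128) = 128 + 118.11 = 246.11 → 246
  G: 128 + 0.93×(255−128) = 128 + 118.11 = 246.11 → 246
  B: 0 + 0.93×(255−0) = 0 + 237.15 = 237.15 → 237
After the tint: rgb(246, 246, 237) = #F6F6ED.
Per channel, c → c + 0.4(0 − c):
  R: 246 − 98.4 = 147.6 → 148
  G: 246 − 98.4 = 147.6 → 148
  B: 237 + 0.4×(0−237) = 237 − 94.8 = 142.2 → 142
rgb(148, 148, 142) = #94948E.

#94948E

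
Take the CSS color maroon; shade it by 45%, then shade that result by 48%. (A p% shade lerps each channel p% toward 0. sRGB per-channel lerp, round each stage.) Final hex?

#240000

CSS maroon is rgb(128, 0, 0).
Lerp each channel 45% toward 0:
  R: 128 − 57.6 = 70.4 → 70
  G: 0 + 0.45×(0−0) = 0 + 0 = 0 → 0
  B: 0 + 0 = 0 → 0
After the shade: rgb(70, 0, 0) = #460000.
Per channel, c → c + 0.48(0 − c):
  R: 70 + 0.48×(0−70) = 70 − 33.6 = 36.4 → 36
  G: 0 + 0.48×(0−0) = 0 + 0 = 0 → 0
  B: 0 + 0.48×(0−0) = 0 + 0 = 0 → 0
rgb(36, 0, 0) = #240000.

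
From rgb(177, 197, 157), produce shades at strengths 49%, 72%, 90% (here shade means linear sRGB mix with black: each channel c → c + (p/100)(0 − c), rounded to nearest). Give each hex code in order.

49%: (177 − 86.73 = 90.27→90, 197 − 96.53 = 100.47→100, 157 − 76.93 = 80.07→80) → #5a6450
72%: (177 − 127.44 = 49.56→50, 197 − 141.84 = 55.16→55, 157 − 113.04 = 43.96→44) → #32372c
90%: (177 − 159.3 = 17.7→18, 197 − 177.3 = 19.7→20, 157 − 141.3 = 15.7→16) → #121410

#5a6450, #32372c, #121410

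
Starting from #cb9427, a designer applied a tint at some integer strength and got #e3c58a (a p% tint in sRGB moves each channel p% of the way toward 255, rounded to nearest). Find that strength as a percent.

46%

#cb9427 is rgb(203, 148, 39); #e3c58a is rgb(227, 197, 138).
On the B channel (widest range): 138 ≈ 39 + (p/100)(255 − 39), so p ≈ 100×(138 − 39)/(255 − 39) = 9900/216 = 45.83.
p = 46 reproduces all three channels after rounding.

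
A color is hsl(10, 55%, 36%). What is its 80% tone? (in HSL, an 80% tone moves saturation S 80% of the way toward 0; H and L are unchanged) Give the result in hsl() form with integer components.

hsl(10, 11%, 36%)

S moves 80% from 55 toward 0: 55 − 44 = 11 → 11.
H and L are unchanged.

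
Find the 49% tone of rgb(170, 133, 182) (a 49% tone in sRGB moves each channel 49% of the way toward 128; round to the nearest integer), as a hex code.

A 49% tone moves each channel 49% toward 128:
  R: 170 + 0.49×(128−170) = 170 − 20.58 = 149.42 → 149
  G: 133 + 0.49×(128−133) = 133 − 2.45 = 130.55 → 131
  B: 182 + 0.49×(128−182) = 182 − 26.46 = 155.54 → 156
rgb(149, 131, 156) = #95839C.

#95839C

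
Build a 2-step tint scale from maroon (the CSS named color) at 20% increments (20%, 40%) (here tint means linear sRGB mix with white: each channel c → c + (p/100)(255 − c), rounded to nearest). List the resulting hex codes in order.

CSS maroon is rgb(128, 0, 0).
20%: (128 + 25.4 = 153.4→153, 0 + 51 = 51→51, 0 + 51 = 51→51) → #993333
40%: (128 + 50.8 = 178.8→179, 0 + 102 = 102→102, 0 + 102 = 102→102) → #B36666

#993333, #B36666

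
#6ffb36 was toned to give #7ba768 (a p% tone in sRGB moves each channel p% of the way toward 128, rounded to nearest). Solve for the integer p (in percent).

68%

#6ffb36 is rgb(111, 251, 54); #7ba768 is rgb(123, 167, 104).
On the G channel (widest range): 167 ≈ 251 + (p/100)(128 − 251), so p ≈ 100×(167 − 251)/(128 − 251) = -8400/-123 = 68.29.
p = 68 reproduces all three channels after rounding.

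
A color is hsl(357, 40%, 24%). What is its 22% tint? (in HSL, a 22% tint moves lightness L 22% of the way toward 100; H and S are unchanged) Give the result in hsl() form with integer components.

hsl(357, 40%, 41%)

L moves 22% from 24 toward 100: 24 + 16.72 = 40.72 → 41.
H and S are unchanged.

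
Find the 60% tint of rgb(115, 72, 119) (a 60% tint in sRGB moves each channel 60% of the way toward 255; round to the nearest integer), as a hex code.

A 60% tint moves each channel 60% toward 255:
  R: 115 + 0.6×(255−115) = 115 + 84 = 199 → 199
  G: 72 + 0.6×(255−72) = 72 + 109.8 = 181.8 → 182
  B: 119 + 0.6×(255−119) = 119 + 81.6 = 200.6 → 201
rgb(199, 182, 201) = #c7b6c9.

#c7b6c9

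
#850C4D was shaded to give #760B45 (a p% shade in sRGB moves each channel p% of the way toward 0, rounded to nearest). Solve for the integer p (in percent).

11%

#850C4D is rgb(133, 12, 77); #760B45 is rgb(118, 11, 69).
On the R channel (widest range): 118 ≈ 133 + (p/100)(0 − 133), so p ≈ 100×(118 − 133)/(0 − 133) = -1500/-133 = 11.28.
p = 11 reproduces all three channels after rounding.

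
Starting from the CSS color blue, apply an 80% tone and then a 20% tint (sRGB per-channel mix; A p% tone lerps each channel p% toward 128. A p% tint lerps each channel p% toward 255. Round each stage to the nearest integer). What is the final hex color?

CSS blue is rgb(0, 0, 255).
An 80% tone moves each channel 80% toward 128:
  R: 0 + 102.4 = 102.4 → 102
  G: 0 + 0.8×(128−0) = 0 + 102.4 = 102.4 → 102
  B: 255 + 0.8×(128−255) = 255 − 101.6 = 153.4 → 153
After the tone: rgb(102, 102, 153) = #666699.
Per channel, c → c + 0.2(255 − c):
  R: 102 + 0.2×(255−102) = 102 + 30.6 = 132.6 → 133
  G: 102 + 0.2×(255−102) = 102 + 30.6 = 132.6 → 133
  B: 153 + 0.2×(255−153) = 153 + 20.4 = 173.4 → 173
rgb(133, 133, 173) = #8585AD.

#8585AD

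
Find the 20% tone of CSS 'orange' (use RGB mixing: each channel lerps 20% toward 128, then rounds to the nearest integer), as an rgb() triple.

CSS orange is rgb(255, 165, 0).
Per channel, c → c + 0.2(128 − c):
  R: 255 − 25.4 = 229.6 → 230
  G: 165 + 0.2×(128−165) = 165 − 7.4 = 157.6 → 158
  B: 0 + 25.6 = 25.6 → 26

rgb(230, 158, 26)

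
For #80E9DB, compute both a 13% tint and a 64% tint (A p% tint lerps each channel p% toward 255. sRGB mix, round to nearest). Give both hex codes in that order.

#91ECE0, #D1F7F2

#80E9DB is rgb(128, 233, 219).
13% tint:
  R: 128 + 0.13×(255−128) = 128 + 16.51 = 144.51 → 145
  G: 233 + 2.86 = 235.86 → 236
  B: 219 + 0.13×(255−219) = 219 + 4.68 = 223.68 → 224
  → #91ECE0
64% tint:
  R: 128 + 81.28 = 209.28 → 209
  G: 233 + 14.08 = 247.08 → 247
  B: 219 + 0.64×(255−219) = 219 + 23.04 = 242.04 → 242
  → #D1F7F2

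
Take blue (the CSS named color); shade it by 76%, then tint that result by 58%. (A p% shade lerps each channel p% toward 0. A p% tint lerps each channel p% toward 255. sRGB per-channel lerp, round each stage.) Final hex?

#9494AE

CSS blue is rgb(0, 0, 255).
Lerp each channel 76% toward 0:
  R: 0 + 0 = 0 → 0
  G: 0 + 0.76×(0−0) = 0 + 0 = 0 → 0
  B: 255 + 0.76×(0−255) = 255 − 193.8 = 61.2 → 61
After the shade: rgb(0, 0, 61) = #00003D.
A 58% tint moves each channel 58% toward 255:
  R: 0 + 0.58×(255−0) = 0 + 147.9 = 147.9 → 148
  G: 0 + 0.58×(255−0) = 0 + 147.9 = 147.9 → 148
  B: 61 + 0.58×(255−61) = 61 + 112.52 = 173.52 → 174
rgb(148, 148, 174) = #9494AE.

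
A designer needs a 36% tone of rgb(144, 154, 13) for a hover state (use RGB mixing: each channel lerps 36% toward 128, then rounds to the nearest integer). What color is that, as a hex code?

#8a9136

Per channel, c → c + 0.36(128 − c):
  R: 144 + 0.36×(128−144) = 144 − 5.76 = 138.24 → 138
  G: 154 + 0.36×(128−154) = 154 − 9.36 = 144.64 → 145
  B: 13 + 0.36×(128−13) = 13 + 41.4 = 54.4 → 54
rgb(138, 145, 54) = #8a9136.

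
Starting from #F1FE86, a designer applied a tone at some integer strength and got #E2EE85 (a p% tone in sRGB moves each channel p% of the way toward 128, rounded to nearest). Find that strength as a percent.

13%

#F1FE86 is rgb(241, 254, 134); #E2EE85 is rgb(226, 238, 133).
On the G channel (widest range): 238 ≈ 254 + (p/100)(128 − 254), so p ≈ 100×(238 − 254)/(128 − 254) = -1600/-126 = 12.70.
p = 13 reproduces all three channels after rounding.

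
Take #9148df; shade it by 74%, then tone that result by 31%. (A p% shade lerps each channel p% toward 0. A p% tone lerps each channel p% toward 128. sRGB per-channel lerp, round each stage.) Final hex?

#423550

#9148df is rgb(145, 72, 223).
Per channel, c → c + 0.74(0 − c):
  R: 145 − 107.3 = 37.7 → 38
  G: 72 + 0.74×(0−72) = 72 − 53.28 = 18.72 → 19
  B: 223 + 0.74×(0−223) = 223 − 165.02 = 57.98 → 58
After the shade: rgb(38, 19, 58) = #26133a.
Per channel, c → c + 0.31(128 − c):
  R: 38 + 27.9 = 65.9 → 66
  G: 19 + 33.79 = 52.79 → 53
  B: 58 + 0.31×(128−58) = 58 + 21.7 = 79.7 → 80
rgb(66, 53, 80) = #423550.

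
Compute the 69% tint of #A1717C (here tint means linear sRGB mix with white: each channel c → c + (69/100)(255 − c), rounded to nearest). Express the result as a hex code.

#E2D3D6

#A1717C is rgb(161, 113, 124).
Per channel, c → c + 0.69(255 − c):
  R: 161 + 64.86 = 225.86 → 226
  G: 113 + 0.69×(255−113) = 113 + 97.98 = 210.98 → 211
  B: 124 + 0.69×(255−124) = 124 + 90.39 = 214.39 → 214
rgb(226, 211, 214) = #E2D3D6.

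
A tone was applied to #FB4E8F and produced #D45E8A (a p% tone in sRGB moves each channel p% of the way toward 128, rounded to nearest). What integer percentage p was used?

32%

#FB4E8F is rgb(251, 78, 143); #D45E8A is rgb(212, 94, 138).
On the R channel (widest range): 212 ≈ 251 + (p/100)(128 − 251), so p ≈ 100×(212 − 251)/(128 − 251) = -3900/-123 = 31.71.
p = 32 reproduces all three channels after rounding.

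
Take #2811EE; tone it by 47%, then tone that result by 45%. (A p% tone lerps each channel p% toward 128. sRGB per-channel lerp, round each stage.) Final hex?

#6660A0

#2811EE is rgb(40, 17, 238).
Per channel, c → c + 0.47(128 − c):
  R: 40 + 0.47×(128−40) = 40 + 41.36 = 81.36 → 81
  G: 17 + 52.17 = 69.17 → 69
  B: 238 + 0.47×(128−238) = 238 − 51.7 = 186.3 → 186
After the tone: rgb(81, 69, 186) = #5145BA.
Lerp each channel 45% toward 128:
  R: 81 + 21.15 = 102.15 → 102
  G: 69 + 0.45×(128−69) = 69 + 26.55 = 95.55 → 96
  B: 186 + 0.45×(128−186) = 186 − 26.1 = 159.9 → 160
rgb(102, 96, 160) = #6660A0.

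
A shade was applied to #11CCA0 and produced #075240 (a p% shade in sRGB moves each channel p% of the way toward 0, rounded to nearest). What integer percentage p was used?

#11CCA0 is rgb(17, 204, 160); #075240 is rgb(7, 82, 64).
On the G channel (widest range): 82 ≈ 204 + (p/100)(0 − 204), so p ≈ 100×(82 − 204)/(0 − 204) = -12200/-204 = 59.80.
p = 60 reproduces all three channels after rounding.

60%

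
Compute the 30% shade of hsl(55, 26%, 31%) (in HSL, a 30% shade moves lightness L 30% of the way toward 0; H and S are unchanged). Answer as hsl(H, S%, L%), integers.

L moves 30% from 31 toward 0: 31 − 9.3 = 21.7 → 22.
H and S are unchanged.

hsl(55, 26%, 22%)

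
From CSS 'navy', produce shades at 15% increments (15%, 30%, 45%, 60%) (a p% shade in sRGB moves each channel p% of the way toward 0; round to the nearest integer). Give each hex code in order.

#00006D, #00005A, #000046, #000033

CSS navy is rgb(0, 0, 128).
15%: (0→0, 0→0, 128 − 19.2 = 108.8→109) → #00006D
30%: (0→0, 0→0, 128 − 38.4 = 89.6→90) → #00005A
45%: (0→0, 0→0, 128 − 57.6 = 70.4→70) → #000046
60%: (0→0, 0→0, 128 − 76.8 = 51.2→51) → #000033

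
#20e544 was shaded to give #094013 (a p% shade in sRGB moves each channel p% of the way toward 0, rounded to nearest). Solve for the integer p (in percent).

#20e544 is rgb(32, 229, 68); #094013 is rgb(9, 64, 19).
On the G channel (widest range): 64 ≈ 229 + (p/100)(0 − 229), so p ≈ 100×(64 − 229)/(0 − 229) = -16500/-229 = 72.05.
p = 72 reproduces all three channels after rounding.

72%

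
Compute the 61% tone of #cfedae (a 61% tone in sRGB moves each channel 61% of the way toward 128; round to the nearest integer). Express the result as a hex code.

#9fab92

#cfedae is rgb(207, 237, 174).
Per channel, c → c + 0.61(128 − c):
  R: 207 − 48.19 = 158.81 → 159
  G: 237 − 66.49 = 170.51 → 171
  B: 174 + 0.61×(128−174) = 174 − 28.06 = 145.94 → 146
rgb(159, 171, 146) = #9fab92.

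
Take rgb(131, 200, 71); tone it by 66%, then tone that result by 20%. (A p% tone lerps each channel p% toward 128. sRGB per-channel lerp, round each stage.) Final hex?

Per channel, c → c + 0.66(128 − c):
  R: 131 + 0.66×(128−131) = 131 − 1.98 = 129.02 → 129
  G: 200 − 47.52 = 152.48 → 152
  B: 71 + 0.66×(128−71) = 71 + 37.62 = 108.62 → 109
After the tone: rgb(129, 152, 109) = #81986D.
Per channel, c → c + 0.2(128 − c):
  R: 129 − 0.2 = 128.8 → 129
  G: 152 − 4.8 = 147.2 → 147
  B: 109 + 3.8 = 112.8 → 113
rgb(129, 147, 113) = #819371.

#819371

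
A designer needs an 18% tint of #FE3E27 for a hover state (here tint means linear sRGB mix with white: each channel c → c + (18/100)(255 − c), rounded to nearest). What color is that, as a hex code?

#FE3E27 is rgb(254, 62, 39).
Per channel, c → c + 0.18(255 − c):
  R: 254 + 0.18×(255−254) = 254 + 0.18 = 254.18 → 254
  G: 62 + 34.74 = 96.74 → 97
  B: 39 + 0.18×(255−39) = 39 + 38.88 = 77.88 → 78
rgb(254, 97, 78) = #FE614E.

#FE614E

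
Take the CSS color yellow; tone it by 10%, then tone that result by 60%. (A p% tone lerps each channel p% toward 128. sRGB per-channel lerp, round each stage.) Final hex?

#AEAE52

CSS yellow is rgb(255, 255, 0).
A 10% tone moves each channel 10% toward 128:
  R: 255 − 12.7 = 242.3 → 242
  G: 255 + 0.1×(128−255) = 255 − 12.7 = 242.3 → 242
  B: 0 + 12.8 = 12.8 → 13
After the tone: rgb(242, 242, 13) = #F2F20D.
Per channel, c → c + 0.6(128 − c):
  R: 242 + 0.6×(128−242) = 242 − 68.4 = 173.6 → 174
  G: 242 + 0.6×(128−242) = 242 − 68.4 = 173.6 → 174
  B: 13 + 0.6×(128−13) = 13 + 69 = 82 → 82
rgb(174, 174, 82) = #AEAE52.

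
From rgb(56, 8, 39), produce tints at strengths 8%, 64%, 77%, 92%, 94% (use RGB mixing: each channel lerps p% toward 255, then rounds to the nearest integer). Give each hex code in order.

#481C38, #B7A6B1, #D1C6CD, #EFEBEE, #F3F0F2

8%: (56 + 15.92 = 71.92→72, 8 + 19.76 = 27.76→28, 39 + 17.28 = 56.28→56) → #481C38
64%: (56 + 127.36 = 183.36→183, 8 + 158.08 = 166.08→166, 39 + 138.24 = 177.24→177) → #B7A6B1
77%: (56 + 153.23 = 209.23→209, 8 + 190.19 = 198.19→198, 39 + 166.32 = 205.32→205) → #D1C6CD
92%: (56 + 183.08 = 239.08→239, 8 + 227.24 = 235.24→235, 39 + 198.72 = 237.72→238) → #EFEBEE
94%: (56 + 187.06 = 243.06→243, 8 + 232.18 = 240.18→240, 39 + 203.04 = 242.04→242) → #F3F0F2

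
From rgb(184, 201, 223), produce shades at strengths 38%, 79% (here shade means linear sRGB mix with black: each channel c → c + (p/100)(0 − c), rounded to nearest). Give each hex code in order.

#727D8A, #272A2F

38%: (184 − 69.92 = 114.08→114, 201 − 76.38 = 124.62→125, 223 − 84.74 = 138.26→138) → #727D8A
79%: (184 − 145.36 = 38.64→39, 201 − 158.79 = 42.21→42, 223 − 176.17 = 46.83→47) → #272A2F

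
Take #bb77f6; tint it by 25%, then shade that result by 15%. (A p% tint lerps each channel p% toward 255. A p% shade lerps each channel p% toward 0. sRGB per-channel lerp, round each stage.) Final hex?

#ad82d3

#bb77f6 is rgb(187, 119, 246).
Lerp each channel 25% toward 255:
  R: 187 + 0.25×(255−187) = 187 + 17 = 204 → 204
  G: 119 + 34 = 153 → 153
  B: 246 + 0.25×(255−246) = 246 + 2.25 = 248.25 → 248
After the tint: rgb(204, 153, 248) = #cc99f8.
Lerp each channel 15% toward 0:
  R: 204 − 30.6 = 173.4 → 173
  G: 153 − 22.95 = 130.05 → 130
  B: 248 + 0.15×(0−248) = 248 − 37.2 = 210.8 → 211
rgb(173, 130, 211) = #ad82d3.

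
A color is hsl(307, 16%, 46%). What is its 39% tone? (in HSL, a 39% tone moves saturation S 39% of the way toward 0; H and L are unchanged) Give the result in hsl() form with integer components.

hsl(307, 10%, 46%)

S moves 39% from 16 toward 0: 16 − 6.24 = 9.76 → 10.
H and L are unchanged.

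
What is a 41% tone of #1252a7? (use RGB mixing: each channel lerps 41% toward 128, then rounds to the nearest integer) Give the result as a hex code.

#3f6597

#1252a7 is rgb(18, 82, 167).
A 41% tone moves each channel 41% toward 128:
  R: 18 + 0.41×(128−18) = 18 + 45.1 = 63.1 → 63
  G: 82 + 18.86 = 100.86 → 101
  B: 167 − 15.99 = 151.01 → 151
rgb(63, 101, 151) = #3f6597.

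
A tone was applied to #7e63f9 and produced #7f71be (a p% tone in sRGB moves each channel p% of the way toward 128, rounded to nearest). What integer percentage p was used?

49%

#7e63f9 is rgb(126, 99, 249); #7f71be is rgb(127, 113, 190).
On the B channel (widest range): 190 ≈ 249 + (p/100)(128 − 249), so p ≈ 100×(190 − 249)/(128 − 249) = -5900/-121 = 48.76.
p = 49 reproduces all three channels after rounding.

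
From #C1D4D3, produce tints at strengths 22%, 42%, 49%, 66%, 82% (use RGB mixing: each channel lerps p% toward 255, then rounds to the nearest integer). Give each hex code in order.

#CFDDDD, #DBE6E5, #DFE9E9, #EAF0F0, #F4F7F7

#C1D4D3 is rgb(193, 212, 211).
22%: (193 + 13.64 = 206.64→207, 212 + 9.46 = 221.46→221, 211 + 9.68 = 220.68→221) → #CFDDDD
42%: (193 + 26.04 = 219.04→219, 212 + 18.06 = 230.06→230, 211 + 18.48 = 229.48→229) → #DBE6E5
49%: (193 + 30.38 = 223.38→223, 212 + 21.07 = 233.07→233, 211 + 21.56 = 232.56→233) → #DFE9E9
66%: (193 + 40.92 = 233.92→234, 212 + 28.38 = 240.38→240, 211 + 29.04 = 240.04→240) → #EAF0F0
82%: (193 + 50.84 = 243.84→244, 212 + 35.26 = 247.26→247, 211 + 36.08 = 247.08→247) → #F4F7F7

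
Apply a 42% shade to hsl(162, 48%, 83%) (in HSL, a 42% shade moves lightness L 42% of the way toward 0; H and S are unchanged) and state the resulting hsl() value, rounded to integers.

hsl(162, 48%, 48%)

L moves 42% from 83 toward 0: 83 − 34.86 = 48.14 → 48.
H and S are unchanged.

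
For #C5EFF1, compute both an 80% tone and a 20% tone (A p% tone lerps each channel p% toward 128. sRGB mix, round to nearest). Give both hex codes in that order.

#C5EFF1 is rgb(197, 239, 241).
80% tone:
  R: 197 − 55.2 = 141.8 → 142
  G: 239 + 0.8×(128−239) = 239 − 88.8 = 150.2 → 150
  B: 241 − 90.4 = 150.6 → 151
  → #8E9697
20% tone:
  R: 197 − 13.8 = 183.2 → 183
  G: 239 + 0.2×(128−239) = 239 − 22.2 = 216.8 → 217
  B: 241 + 0.2×(128−241) = 241 − 22.6 = 218.4 → 218
  → #B7D9DA

#8E9697, #B7D9DA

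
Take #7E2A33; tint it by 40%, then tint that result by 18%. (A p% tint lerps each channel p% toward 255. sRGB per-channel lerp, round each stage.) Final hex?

#C0969B

#7E2A33 is rgb(126, 42, 51).
Lerp each channel 40% toward 255:
  R: 126 + 0.4×(255−126) = 126 + 51.6 = 177.6 → 178
  G: 42 + 0.4×(255−42) = 42 + 85.2 = 127.2 → 127
  B: 51 + 0.4×(255−51) = 51 + 81.6 = 132.6 → 133
After the tint: rgb(178, 127, 133) = #B27F85.
Lerp each channel 18% toward 255:
  R: 178 + 13.86 = 191.86 → 192
  G: 127 + 0.18×(255−127) = 127 + 23.04 = 150.04 → 150
  B: 133 + 0.18×(255−133) = 133 + 21.96 = 154.96 → 155
rgb(192, 150, 155) = #C0969B.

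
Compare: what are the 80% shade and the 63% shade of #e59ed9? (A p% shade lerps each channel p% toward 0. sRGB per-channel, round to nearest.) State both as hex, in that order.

#2e202b, #553a50

#e59ed9 is rgb(229, 158, 217).
80% shade:
  R: 229 + 0.8×(0−229) = 229 − 183.2 = 45.8 → 46
  G: 158 − 126.4 = 31.6 → 32
  B: 217 + 0.8×(0−217) = 217 − 173.6 = 43.4 → 43
  → #2e202b
63% shade:
  R: 229 + 0.63×(0−229) = 229 − 144.27 = 84.73 → 85
  G: 158 − 99.54 = 58.46 → 58
  B: 217 + 0.63×(0−217) = 217 − 136.71 = 80.29 → 80
  → #553a50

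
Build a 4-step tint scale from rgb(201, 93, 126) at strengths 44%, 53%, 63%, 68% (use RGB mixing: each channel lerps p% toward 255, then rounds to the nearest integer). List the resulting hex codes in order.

#E1A4B7, #E6B3C2, #EBC3CF, #EECBD6

44%: (201 + 23.76 = 224.76→225, 93 + 71.28 = 164.28→164, 126 + 56.76 = 182.76→183) → #E1A4B7
53%: (201 + 28.62 = 229.62→230, 93 + 85.86 = 178.86→179, 126 + 68.37 = 194.37→194) → #E6B3C2
63%: (201 + 34.02 = 235.02→235, 93 + 102.06 = 195.06→195, 126 + 81.27 = 207.27→207) → #EBC3CF
68%: (201 + 36.72 = 237.72→238, 93 + 110.16 = 203.16→203, 126 + 87.72 = 213.72→214) → #EECBD6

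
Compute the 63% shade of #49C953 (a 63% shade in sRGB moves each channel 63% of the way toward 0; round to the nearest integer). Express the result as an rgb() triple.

rgb(27, 74, 31)

#49C953 is rgb(73, 201, 83).
Lerp each channel 63% toward 0:
  R: 73 + 0.63×(0−73) = 73 − 45.99 = 27.01 → 27
  G: 201 − 126.63 = 74.37 → 74
  B: 83 − 52.29 = 30.71 → 31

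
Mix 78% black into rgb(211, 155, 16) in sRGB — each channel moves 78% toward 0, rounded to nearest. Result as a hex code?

Lerp each channel 78% toward 0:
  R: 211 − 164.58 = 46.42 → 46
  G: 155 − 120.9 = 34.1 → 34
  B: 16 − 12.48 = 3.52 → 4
rgb(46, 34, 4) = #2e2204.

#2e2204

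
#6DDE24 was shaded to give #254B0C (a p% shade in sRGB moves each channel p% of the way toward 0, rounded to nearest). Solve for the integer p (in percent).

66%

#6DDE24 is rgb(109, 222, 36); #254B0C is rgb(37, 75, 12).
On the G channel (widest range): 75 ≈ 222 + (p/100)(0 − 222), so p ≈ 100×(75 − 222)/(0 − 222) = -14700/-222 = 66.22.
p = 66 reproduces all three channels after rounding.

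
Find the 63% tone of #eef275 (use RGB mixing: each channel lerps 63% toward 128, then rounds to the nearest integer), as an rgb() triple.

#eef275 is rgb(238, 242, 117).
Per channel, c → c + 0.63(128 − c):
  R: 238 + 0.63×(128−238) = 238 − 69.3 = 168.7 → 169
  G: 242 + 0.63×(128−242) = 242 − 71.82 = 170.18 → 170
  B: 117 + 0.63×(128−117) = 117 + 6.93 = 123.93 → 124

rgb(169, 170, 124)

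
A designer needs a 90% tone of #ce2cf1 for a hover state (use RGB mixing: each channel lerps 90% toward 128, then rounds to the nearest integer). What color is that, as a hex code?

#ce2cf1 is rgb(206, 44, 241).
Per channel, c → c + 0.9(128 − c):
  R: 206 − 70.2 = 135.8 → 136
  G: 44 + 0.9×(128−44) = 44 + 75.6 = 119.6 → 120
  B: 241 + 0.9×(128−241) = 241 − 101.7 = 139.3 → 139
rgb(136, 120, 139) = #88788b.

#88788b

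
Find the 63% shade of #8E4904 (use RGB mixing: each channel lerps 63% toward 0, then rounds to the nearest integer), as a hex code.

#351B01

#8E4904 is rgb(142, 73, 4).
Per channel, c → c + 0.63(0 − c):
  R: 142 + 0.63×(0−142) = 142 − 89.46 = 52.54 → 53
  G: 73 − 45.99 = 27.01 → 27
  B: 4 + 0.63×(0−4) = 4 − 2.52 = 1.48 → 1
rgb(53, 27, 1) = #351B01.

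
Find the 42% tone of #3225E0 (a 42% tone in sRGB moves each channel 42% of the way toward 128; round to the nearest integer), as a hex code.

#534BB8

#3225E0 is rgb(50, 37, 224).
A 42% tone moves each channel 42% toward 128:
  R: 50 + 0.42×(128−50) = 50 + 32.76 = 82.76 → 83
  G: 37 + 0.42×(128−37) = 37 + 38.22 = 75.22 → 75
  B: 224 + 0.42×(128−224) = 224 − 40.32 = 183.68 → 184
rgb(83, 75, 184) = #534BB8.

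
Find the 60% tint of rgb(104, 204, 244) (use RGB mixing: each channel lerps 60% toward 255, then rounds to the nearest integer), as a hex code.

A 60% tint moves each channel 60% toward 255:
  R: 104 + 0.6×(255−104) = 104 + 90.6 = 194.6 → 195
  G: 204 + 0.6×(255−204) = 204 + 30.6 = 234.6 → 235
  B: 244 + 6.6 = 250.6 → 251
rgb(195, 235, 251) = #C3EBFB.

#C3EBFB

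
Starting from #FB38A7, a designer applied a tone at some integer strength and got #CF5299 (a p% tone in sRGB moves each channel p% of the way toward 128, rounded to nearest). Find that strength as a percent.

#FB38A7 is rgb(251, 56, 167); #CF5299 is rgb(207, 82, 153).
On the R channel (widest range): 207 ≈ 251 + (p/100)(128 − 251), so p ≈ 100×(207 − 251)/(128 − 251) = -4400/-123 = 35.77.
p = 36 reproduces all three channels after rounding.

36%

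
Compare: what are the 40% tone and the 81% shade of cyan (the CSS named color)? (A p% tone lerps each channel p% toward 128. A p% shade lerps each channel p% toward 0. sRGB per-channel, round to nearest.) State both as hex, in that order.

#33CCCC, #003030

CSS cyan is rgb(0, 255, 255).
40% tone:
  R: 0 + 51.2 = 51.2 → 51
  G: 255 + 0.4×(128−255) = 255 − 50.8 = 204.2 → 204
  B: 255 − 50.8 = 204.2 → 204
  → #33CCCC
81% shade:
  R: 0 + 0 = 0 → 0
  G: 255 + 0.81×(0−255) = 255 − 206.55 = 48.45 → 48
  B: 255 + 0.81×(0−255) = 255 − 206.55 = 48.45 → 48
  → #003030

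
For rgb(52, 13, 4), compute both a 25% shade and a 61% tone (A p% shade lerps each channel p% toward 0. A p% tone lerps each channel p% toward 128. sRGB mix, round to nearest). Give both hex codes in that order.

#270a03, #625350

25% shade:
  R: 52 − 13 = 39 → 39
  G: 13 + 0.25×(0−13) = 13 − 3.25 = 9.75 → 10
  B: 4 − 1 = 3 → 3
  → #270a03
61% tone:
  R: 52 + 0.61×(128−52) = 52 + 46.36 = 98.36 → 98
  G: 13 + 70.15 = 83.15 → 83
  B: 4 + 0.61×(128−4) = 4 + 75.64 = 79.64 → 80
  → #625350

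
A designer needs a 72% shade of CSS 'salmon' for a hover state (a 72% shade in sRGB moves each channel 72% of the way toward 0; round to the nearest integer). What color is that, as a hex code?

CSS salmon is rgb(250, 128, 114).
Per channel, c → c + 0.72(0 − c):
  R: 250 − 180 = 70 → 70
  G: 128 − 92.16 = 35.84 → 36
  B: 114 − 82.08 = 31.92 → 32
rgb(70, 36, 32) = #462420.

#462420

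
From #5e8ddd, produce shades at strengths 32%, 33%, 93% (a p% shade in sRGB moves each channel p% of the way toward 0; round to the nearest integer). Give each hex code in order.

#5e8ddd is rgb(94, 141, 221).
32%: (94 − 30.08 = 63.92→64, 141 − 45.12 = 95.88→96, 221 − 70.72 = 150.28→150) → #406096
33%: (94 − 31.02 = 62.98→63, 141 − 46.53 = 94.47→94, 221 − 72.93 = 148.07→148) → #3f5e94
93%: (94 − 87.42 = 6.58→7, 141 − 131.13 = 9.87→10, 221 − 205.53 = 15.47→15) → #070a0f

#406096, #3f5e94, #070a0f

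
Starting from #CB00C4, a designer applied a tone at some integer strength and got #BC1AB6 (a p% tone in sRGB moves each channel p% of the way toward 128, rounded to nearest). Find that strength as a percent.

#CB00C4 is rgb(203, 0, 196); #BC1AB6 is rgb(188, 26, 182).
On the G channel (widest range): 26 ≈ 0 + (p/100)(128 − 0), so p ≈ 100×(26 − 0)/(128 − 0) = 2600/128 = 20.31.
p = 20 reproduces all three channels after rounding.

20%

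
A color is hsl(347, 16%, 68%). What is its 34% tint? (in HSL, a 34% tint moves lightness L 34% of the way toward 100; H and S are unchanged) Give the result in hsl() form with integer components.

hsl(347, 16%, 79%)

L moves 34% from 68 toward 100: 68 + 10.88 = 78.88 → 79.
H and S are unchanged.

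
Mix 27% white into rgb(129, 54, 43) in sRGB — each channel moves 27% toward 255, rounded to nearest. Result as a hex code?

A 27% tint moves each channel 27% toward 255:
  R: 129 + 0.27×(255−129) = 129 + 34.02 = 163.02 → 163
  G: 54 + 0.27×(255−54) = 54 + 54.27 = 108.27 → 108
  B: 43 + 57.24 = 100.24 → 100
rgb(163, 108, 100) = #a36c64.

#a36c64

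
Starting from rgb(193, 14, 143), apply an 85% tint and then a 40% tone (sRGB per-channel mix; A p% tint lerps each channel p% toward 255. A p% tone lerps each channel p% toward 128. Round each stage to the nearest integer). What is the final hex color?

An 85% tint moves each channel 85% toward 255:
  R: 193 + 0.85×(255−193) = 193 + 52.7 = 245.7 → 246
  G: 14 + 204.85 = 218.85 → 219
  B: 143 + 95.2 = 238.2 → 238
After the tint: rgb(246, 219, 238) = #F6DBEE.
Per channel, c → c + 0.4(128 − c):
  R: 246 + 0.4×(128−246) = 246 − 47.2 = 198.8 → 199
  G: 219 + 0.4×(128−219) = 219 − 36.4 = 182.6 → 183
  B: 238 + 0.4×(128−238) = 238 − 44 = 194 → 194
rgb(199, 183, 194) = #C7B7C2.

#C7B7C2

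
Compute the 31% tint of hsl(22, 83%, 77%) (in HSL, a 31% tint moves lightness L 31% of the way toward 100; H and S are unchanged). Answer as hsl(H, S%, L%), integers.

hsl(22, 83%, 84%)

L moves 31% from 77 toward 100: 77 + 7.13 = 84.13 → 84.
H and S are unchanged.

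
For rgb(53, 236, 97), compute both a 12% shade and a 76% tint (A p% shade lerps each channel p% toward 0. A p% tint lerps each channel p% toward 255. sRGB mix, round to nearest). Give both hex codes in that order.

12% shade:
  R: 53 + 0.12×(0−53) = 53 − 6.36 = 46.64 → 47
  G: 236 + 0.12×(0−236) = 236 − 28.32 = 207.68 → 208
  B: 97 + 0.12×(0−97) = 97 − 11.64 = 85.36 → 85
  → #2fd055
76% tint:
  R: 53 + 0.76×(255−53) = 53 + 153.52 = 206.52 → 207
  G: 236 + 0.76×(255−236) = 236 + 14.44 = 250.44 → 250
  B: 97 + 120.08 = 217.08 → 217
  → #cffad9

#2fd055, #cffad9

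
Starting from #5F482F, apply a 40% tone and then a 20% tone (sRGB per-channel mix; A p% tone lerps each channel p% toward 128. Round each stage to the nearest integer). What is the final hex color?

#706559

#5F482F is rgb(95, 72, 47).
Per channel, c → c + 0.4(128 − c):
  R: 95 + 13.2 = 108.2 → 108
  G: 72 + 0.4×(128−72) = 72 + 22.4 = 94.4 → 94
  B: 47 + 0.4×(128−47) = 47 + 32.4 = 79.4 → 79
After the tone: rgb(108, 94, 79) = #6C5E4F.
Per channel, c → c + 0.2(128 − c):
  R: 108 + 0.2×(128−108) = 108 + 4 = 112 → 112
  G: 94 + 0.2×(128−94) = 94 + 6.8 = 100.8 → 101
  B: 79 + 0.2×(128−79) = 79 + 9.8 = 88.8 → 89
rgb(112, 101, 89) = #706559.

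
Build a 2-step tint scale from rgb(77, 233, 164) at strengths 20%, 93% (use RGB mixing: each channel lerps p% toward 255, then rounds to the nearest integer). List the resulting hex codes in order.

#71edb6, #f3fdf9

20%: (77 + 35.6 = 112.6→113, 233 + 4.4 = 237.4→237, 164 + 18.2 = 182.2→182) → #71edb6
93%: (77 + 165.54 = 242.54→243, 233 + 20.46 = 253.46→253, 164 + 84.63 = 248.63→249) → #f3fdf9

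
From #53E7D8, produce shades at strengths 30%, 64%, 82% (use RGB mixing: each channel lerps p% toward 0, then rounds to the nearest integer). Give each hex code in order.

#3AA297, #1E534E, #0F2A27

#53E7D8 is rgb(83, 231, 216).
30%: (83 − 24.9 = 58.1→58, 231 − 69.3 = 161.7→162, 216 − 64.8 = 151.2→151) → #3AA297
64%: (83 − 53.12 = 29.88→30, 231 − 147.84 = 83.16→83, 216 − 138.24 = 77.76→78) → #1E534E
82%: (83 − 68.06 = 14.94→15, 231 − 189.42 = 41.58→42, 216 − 177.12 = 38.88→39) → #0F2A27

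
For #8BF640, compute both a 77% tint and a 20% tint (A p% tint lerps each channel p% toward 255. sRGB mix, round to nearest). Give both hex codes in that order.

#E4FDD3, #A2F866

#8BF640 is rgb(139, 246, 64).
77% tint:
  R: 139 + 89.32 = 228.32 → 228
  G: 246 + 0.77×(255−246) = 246 + 6.93 = 252.93 → 253
  B: 64 + 0.77×(255−64) = 64 + 147.07 = 211.07 → 211
  → #E4FDD3
20% tint:
  R: 139 + 23.2 = 162.2 → 162
  G: 246 + 1.8 = 247.8 → 248
  B: 64 + 38.2 = 102.2 → 102
  → #A2F866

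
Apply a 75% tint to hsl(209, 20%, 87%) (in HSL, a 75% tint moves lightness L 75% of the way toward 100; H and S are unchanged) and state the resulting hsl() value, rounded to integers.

L moves 75% from 87 toward 100: 87 + 9.75 = 96.75 → 97.
H and S are unchanged.

hsl(209, 20%, 97%)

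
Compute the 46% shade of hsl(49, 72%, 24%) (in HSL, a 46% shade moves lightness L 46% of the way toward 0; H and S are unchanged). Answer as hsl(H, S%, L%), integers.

hsl(49, 72%, 13%)

L moves 46% from 24 toward 0: 24 − 11.04 = 12.96 → 13.
H and S are unchanged.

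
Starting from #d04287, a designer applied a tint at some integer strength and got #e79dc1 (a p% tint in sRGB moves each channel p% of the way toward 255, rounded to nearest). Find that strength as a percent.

#d04287 is rgb(208, 66, 135); #e79dc1 is rgb(231, 157, 193).
On the G channel (widest range): 157 ≈ 66 + (p/100)(255 − 66), so p ≈ 100×(157 − 66)/(255 − 66) = 9100/189 = 48.15.
p = 48 reproduces all three channels after rounding.

48%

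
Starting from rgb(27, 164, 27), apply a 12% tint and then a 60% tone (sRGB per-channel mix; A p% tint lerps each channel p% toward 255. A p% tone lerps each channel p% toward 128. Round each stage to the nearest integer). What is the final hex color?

Lerp each channel 12% toward 255:
  R: 27 + 27.36 = 54.36 → 54
  G: 164 + 10.92 = 174.92 → 175
  B: 27 + 27.36 = 54.36 → 54
After the tint: rgb(54, 175, 54) = #36AF36.
Lerp each channel 60% toward 128:
  R: 54 + 0.6×(128−54) = 54 + 44.4 = 98.4 → 98
  G: 175 + 0.6×(128−175) = 175 − 28.2 = 146.8 → 147
  B: 54 + 0.6×(128−54) = 54 + 44.4 = 98.4 → 98
rgb(98, 147, 98) = #629362.

#629362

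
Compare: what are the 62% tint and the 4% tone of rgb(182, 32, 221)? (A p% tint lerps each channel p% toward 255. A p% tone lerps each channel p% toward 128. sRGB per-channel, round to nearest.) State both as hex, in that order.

62% tint:
  R: 182 + 0.62×(255−182) = 182 + 45.26 = 227.26 → 227
  G: 32 + 0.62×(255−32) = 32 + 138.26 = 170.26 → 170
  B: 221 + 21.08 = 242.08 → 242
  → #E3AAF2
4% tone:
  R: 182 − 2.16 = 179.84 → 180
  G: 32 + 3.84 = 35.84 → 36
  B: 221 + 0.04×(128−221) = 221 − 3.72 = 217.28 → 217
  → #B424D9

#E3AAF2, #B424D9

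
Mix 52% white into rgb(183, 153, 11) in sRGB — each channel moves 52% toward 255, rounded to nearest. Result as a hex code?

#DCCE8A

Per channel, c → c + 0.52(255 − c):
  R: 183 + 37.44 = 220.44 → 220
  G: 153 + 53.04 = 206.04 → 206
  B: 11 + 0.52×(255−11) = 11 + 126.88 = 137.88 → 138
rgb(220, 206, 138) = #DCCE8A.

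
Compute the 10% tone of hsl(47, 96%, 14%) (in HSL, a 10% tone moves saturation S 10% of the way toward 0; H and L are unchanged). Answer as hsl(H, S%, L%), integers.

S moves 10% from 96 toward 0: 96 − 9.6 = 86.4 → 86.
H and L are unchanged.

hsl(47, 86%, 14%)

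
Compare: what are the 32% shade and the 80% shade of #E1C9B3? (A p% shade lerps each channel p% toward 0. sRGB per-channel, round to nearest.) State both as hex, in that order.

#99897A, #2D2824

#E1C9B3 is rgb(225, 201, 179).
32% shade:
  R: 225 − 72 = 153 → 153
  G: 201 + 0.32×(0−201) = 201 − 64.32 = 136.68 → 137
  B: 179 − 57.28 = 121.72 → 122
  → #99897A
80% shade:
  R: 225 + 0.8×(0−225) = 225 − 180 = 45 → 45
  G: 201 − 160.8 = 40.2 → 40
  B: 179 + 0.8×(0−179) = 179 − 143.2 = 35.8 → 36
  → #2D2824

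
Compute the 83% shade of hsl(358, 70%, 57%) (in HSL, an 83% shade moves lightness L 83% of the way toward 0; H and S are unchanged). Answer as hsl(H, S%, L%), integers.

L moves 83% from 57 toward 0: 57 − 47.31 = 9.69 → 10.
H and S are unchanged.

hsl(358, 70%, 10%)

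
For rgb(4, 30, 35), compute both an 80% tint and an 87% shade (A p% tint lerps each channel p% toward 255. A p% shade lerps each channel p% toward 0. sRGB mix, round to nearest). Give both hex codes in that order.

#CDD2D3, #010405

80% tint:
  R: 4 + 0.8×(255−4) = 4 + 200.8 = 204.8 → 205
  G: 30 + 180 = 210 → 210
  B: 35 + 0.8×(255−35) = 35 + 176 = 211 → 211
  → #CDD2D3
87% shade:
  R: 4 − 3.48 = 0.52 → 1
  G: 30 − 26.1 = 3.9 → 4
  B: 35 + 0.87×(0−35) = 35 − 30.45 = 4.55 → 5
  → #010405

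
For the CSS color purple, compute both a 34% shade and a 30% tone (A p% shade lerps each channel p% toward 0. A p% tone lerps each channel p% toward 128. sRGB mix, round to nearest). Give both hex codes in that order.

#540054, #802680

CSS purple is rgb(128, 0, 128).
34% shade:
  R: 128 − 43.52 = 84.48 → 84
  G: 0 + 0 = 0 → 0
  B: 128 + 0.34×(0−128) = 128 − 43.52 = 84.48 → 84
  → #540054
30% tone:
  R: 128 + 0 = 128 → 128
  G: 0 + 0.3×(128−0) = 0 + 38.4 = 38.4 → 38
  B: 128 + 0.3×(128−128) = 128 + 0 = 128 → 128
  → #802680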